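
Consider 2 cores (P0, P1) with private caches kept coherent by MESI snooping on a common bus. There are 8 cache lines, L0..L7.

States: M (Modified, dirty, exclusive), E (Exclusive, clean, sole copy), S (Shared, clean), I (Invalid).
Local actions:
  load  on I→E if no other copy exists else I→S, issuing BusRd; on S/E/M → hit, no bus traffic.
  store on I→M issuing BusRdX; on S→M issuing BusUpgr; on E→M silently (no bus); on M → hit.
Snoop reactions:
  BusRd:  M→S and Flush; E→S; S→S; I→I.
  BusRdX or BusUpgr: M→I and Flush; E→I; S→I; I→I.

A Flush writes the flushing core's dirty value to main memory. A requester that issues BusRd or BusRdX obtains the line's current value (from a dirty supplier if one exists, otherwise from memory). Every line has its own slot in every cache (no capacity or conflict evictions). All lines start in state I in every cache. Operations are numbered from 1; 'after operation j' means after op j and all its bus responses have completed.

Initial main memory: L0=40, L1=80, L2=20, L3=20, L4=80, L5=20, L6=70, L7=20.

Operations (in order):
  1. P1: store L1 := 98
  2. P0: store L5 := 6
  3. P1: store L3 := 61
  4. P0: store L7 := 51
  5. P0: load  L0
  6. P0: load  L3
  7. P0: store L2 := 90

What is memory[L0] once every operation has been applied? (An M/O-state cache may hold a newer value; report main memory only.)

1. P1: store L1 := 98  bus=[BusRdX]  L1: P0=I P1=M  mem[L1]=80
2. P0: store L5 := 6  bus=[BusRdX]  L5: P0=M P1=I  mem[L5]=20
3. P1: store L3 := 61  bus=[BusRdX]  L3: P0=I P1=M  mem[L3]=20
4. P0: store L7 := 51  bus=[BusRdX]  L7: P0=M P1=I  mem[L7]=20
5. P0: load  L0  bus=[BusRd]  L0: P0=E P1=I  mem[L0]=40
6. P0: load  L3  bus=[BusRd,Flush]  L3: P0=S P1=S  mem[L3]=61
7. P0: store L2 := 90  bus=[BusRdX]  L2: P0=M P1=I  mem[L2]=20

memory[L0] = 40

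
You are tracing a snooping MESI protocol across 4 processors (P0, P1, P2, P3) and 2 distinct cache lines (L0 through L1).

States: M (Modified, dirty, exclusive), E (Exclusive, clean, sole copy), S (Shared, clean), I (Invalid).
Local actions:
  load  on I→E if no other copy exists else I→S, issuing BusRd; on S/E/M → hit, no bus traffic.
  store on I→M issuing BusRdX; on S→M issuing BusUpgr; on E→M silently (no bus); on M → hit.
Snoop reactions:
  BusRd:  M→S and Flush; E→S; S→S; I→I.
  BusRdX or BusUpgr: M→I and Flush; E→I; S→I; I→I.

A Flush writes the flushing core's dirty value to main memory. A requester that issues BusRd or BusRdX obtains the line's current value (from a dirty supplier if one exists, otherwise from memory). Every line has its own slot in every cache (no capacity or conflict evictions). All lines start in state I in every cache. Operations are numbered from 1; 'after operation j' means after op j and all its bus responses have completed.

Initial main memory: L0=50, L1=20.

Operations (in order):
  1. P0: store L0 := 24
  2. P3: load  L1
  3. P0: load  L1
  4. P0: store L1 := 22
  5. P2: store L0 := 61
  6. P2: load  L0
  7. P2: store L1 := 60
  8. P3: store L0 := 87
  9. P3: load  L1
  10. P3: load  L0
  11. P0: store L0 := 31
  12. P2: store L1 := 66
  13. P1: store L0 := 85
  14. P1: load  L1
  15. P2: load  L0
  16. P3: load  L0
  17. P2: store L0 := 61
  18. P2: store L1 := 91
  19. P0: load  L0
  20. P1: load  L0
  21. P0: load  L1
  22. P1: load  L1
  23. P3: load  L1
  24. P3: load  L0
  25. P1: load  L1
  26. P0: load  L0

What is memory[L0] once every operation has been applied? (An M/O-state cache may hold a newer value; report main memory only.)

memory[L0] = 61

1. P0: store L0 := 24  bus=[BusRdX]  L0: P0=M P1=I P2=I P3=I  mem[L0]=50
2. P3: load  L1  bus=[BusRd]  L1: P0=I P1=I P2=I P3=E  mem[L1]=20
3. P0: load  L1  bus=[BusRd]  L1: P0=S P1=I P2=I P3=S  mem[L1]=20
4. P0: store L1 := 22  bus=[BusUpgr]  L1: P0=M P1=I P2=I P3=I  mem[L1]=20
5. P2: store L0 := 61  bus=[BusRdX,Flush]  L0: P0=I P1=I P2=M P3=I  mem[L0]=24
6. P2: load  L0  bus=[-]  L0: P0=I P1=I P2=M P3=I  mem[L0]=24
7. P2: store L1 := 60  bus=[BusRdX,Flush]  L1: P0=I P1=I P2=M P3=I  mem[L1]=22
8. P3: store L0 := 87  bus=[BusRdX,Flush]  L0: P0=I P1=I P2=I P3=M  mem[L0]=61
9. P3: load  L1  bus=[BusRd,Flush]  L1: P0=I P1=I P2=S P3=S  mem[L1]=60
10. P3: load  L0  bus=[-]  L0: P0=I P1=I P2=I P3=M  mem[L0]=61
11. P0: store L0 := 31  bus=[BusRdX,Flush]  L0: P0=M P1=I P2=I P3=I  mem[L0]=87
12. P2: store L1 := 66  bus=[BusUpgr]  L1: P0=I P1=I P2=M P3=I  mem[L1]=60
13. P1: store L0 := 85  bus=[BusRdX,Flush]  L0: P0=I P1=M P2=I P3=I  mem[L0]=31
14. P1: load  L1  bus=[BusRd,Flush]  L1: P0=I P1=S P2=S P3=I  mem[L1]=66
15. P2: load  L0  bus=[BusRd,Flush]  L0: P0=I P1=S P2=S P3=I  mem[L0]=85
16. P3: load  L0  bus=[BusRd]  L0: P0=I P1=S P2=S P3=S  mem[L0]=85
17. P2: store L0 := 61  bus=[BusUpgr]  L0: P0=I P1=I P2=M P3=I  mem[L0]=85
18. P2: store L1 := 91  bus=[BusUpgr]  L1: P0=I P1=I P2=M P3=I  mem[L1]=66
19. P0: load  L0  bus=[BusRd,Flush]  L0: P0=S P1=I P2=S P3=I  mem[L0]=61
20. P1: load  L0  bus=[BusRd]  L0: P0=S P1=S P2=S P3=I  mem[L0]=61
21. P0: load  L1  bus=[BusRd,Flush]  L1: P0=S P1=I P2=S P3=I  mem[L1]=91
22. P1: load  L1  bus=[BusRd]  L1: P0=S P1=S P2=S P3=I  mem[L1]=91
23. P3: load  L1  bus=[BusRd]  L1: P0=S P1=S P2=S P3=S  mem[L1]=91
24. P3: load  L0  bus=[BusRd]  L0: P0=S P1=S P2=S P3=S  mem[L0]=61
25. P1: load  L1  bus=[-]  L1: P0=S P1=S P2=S P3=S  mem[L1]=91
26. P0: load  L0  bus=[-]  L0: P0=S P1=S P2=S P3=S  mem[L0]=61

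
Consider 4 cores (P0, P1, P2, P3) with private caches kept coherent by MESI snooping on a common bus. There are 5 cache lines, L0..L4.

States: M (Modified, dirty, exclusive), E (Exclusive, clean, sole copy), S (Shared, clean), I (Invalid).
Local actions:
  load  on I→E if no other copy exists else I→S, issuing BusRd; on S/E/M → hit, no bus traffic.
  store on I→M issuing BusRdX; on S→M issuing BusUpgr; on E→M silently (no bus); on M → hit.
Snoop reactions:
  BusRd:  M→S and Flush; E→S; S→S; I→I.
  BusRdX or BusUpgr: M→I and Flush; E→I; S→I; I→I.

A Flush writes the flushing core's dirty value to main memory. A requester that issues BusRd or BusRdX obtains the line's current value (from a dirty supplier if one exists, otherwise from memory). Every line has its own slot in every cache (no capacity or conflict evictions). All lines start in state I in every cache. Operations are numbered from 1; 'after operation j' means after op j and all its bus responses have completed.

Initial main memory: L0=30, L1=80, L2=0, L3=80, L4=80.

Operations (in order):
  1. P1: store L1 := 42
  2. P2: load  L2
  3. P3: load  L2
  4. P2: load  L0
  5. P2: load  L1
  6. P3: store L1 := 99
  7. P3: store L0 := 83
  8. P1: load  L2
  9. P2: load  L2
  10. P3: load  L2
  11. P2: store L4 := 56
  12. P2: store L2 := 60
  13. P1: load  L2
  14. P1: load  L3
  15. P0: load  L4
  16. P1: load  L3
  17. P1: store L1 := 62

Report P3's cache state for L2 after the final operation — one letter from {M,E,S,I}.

state = I

1. P1: store L1 := 42  bus=[BusRdX]  L1: P0=I P1=M P2=I P3=I  mem[L1]=80
2. P2: load  L2  bus=[BusRd]  L2: P0=I P1=I P2=E P3=I  mem[L2]=0
3. P3: load  L2  bus=[BusRd]  L2: P0=I P1=I P2=S P3=S  mem[L2]=0
4. P2: load  L0  bus=[BusRd]  L0: P0=I P1=I P2=E P3=I  mem[L0]=30
5. P2: load  L1  bus=[BusRd,Flush]  L1: P0=I P1=S P2=S P3=I  mem[L1]=42
6. P3: store L1 := 99  bus=[BusRdX]  L1: P0=I P1=I P2=I P3=M  mem[L1]=42
7. P3: store L0 := 83  bus=[BusRdX]  L0: P0=I P1=I P2=I P3=M  mem[L0]=30
8. P1: load  L2  bus=[BusRd]  L2: P0=I P1=S P2=S P3=S  mem[L2]=0
9. P2: load  L2  bus=[-]  L2: P0=I P1=S P2=S P3=S  mem[L2]=0
10. P3: load  L2  bus=[-]  L2: P0=I P1=S P2=S P3=S  mem[L2]=0
11. P2: store L4 := 56  bus=[BusRdX]  L4: P0=I P1=I P2=M P3=I  mem[L4]=80
12. P2: store L2 := 60  bus=[BusUpgr]  L2: P0=I P1=I P2=M P3=I  mem[L2]=0
13. P1: load  L2  bus=[BusRd,Flush]  L2: P0=I P1=S P2=S P3=I  mem[L2]=60
14. P1: load  L3  bus=[BusRd]  L3: P0=I P1=E P2=I P3=I  mem[L3]=80
15. P0: load  L4  bus=[BusRd,Flush]  L4: P0=S P1=I P2=S P3=I  mem[L4]=56
16. P1: load  L3  bus=[-]  L3: P0=I P1=E P2=I P3=I  mem[L3]=80
17. P1: store L1 := 62  bus=[BusRdX,Flush]  L1: P0=I P1=M P2=I P3=I  mem[L1]=99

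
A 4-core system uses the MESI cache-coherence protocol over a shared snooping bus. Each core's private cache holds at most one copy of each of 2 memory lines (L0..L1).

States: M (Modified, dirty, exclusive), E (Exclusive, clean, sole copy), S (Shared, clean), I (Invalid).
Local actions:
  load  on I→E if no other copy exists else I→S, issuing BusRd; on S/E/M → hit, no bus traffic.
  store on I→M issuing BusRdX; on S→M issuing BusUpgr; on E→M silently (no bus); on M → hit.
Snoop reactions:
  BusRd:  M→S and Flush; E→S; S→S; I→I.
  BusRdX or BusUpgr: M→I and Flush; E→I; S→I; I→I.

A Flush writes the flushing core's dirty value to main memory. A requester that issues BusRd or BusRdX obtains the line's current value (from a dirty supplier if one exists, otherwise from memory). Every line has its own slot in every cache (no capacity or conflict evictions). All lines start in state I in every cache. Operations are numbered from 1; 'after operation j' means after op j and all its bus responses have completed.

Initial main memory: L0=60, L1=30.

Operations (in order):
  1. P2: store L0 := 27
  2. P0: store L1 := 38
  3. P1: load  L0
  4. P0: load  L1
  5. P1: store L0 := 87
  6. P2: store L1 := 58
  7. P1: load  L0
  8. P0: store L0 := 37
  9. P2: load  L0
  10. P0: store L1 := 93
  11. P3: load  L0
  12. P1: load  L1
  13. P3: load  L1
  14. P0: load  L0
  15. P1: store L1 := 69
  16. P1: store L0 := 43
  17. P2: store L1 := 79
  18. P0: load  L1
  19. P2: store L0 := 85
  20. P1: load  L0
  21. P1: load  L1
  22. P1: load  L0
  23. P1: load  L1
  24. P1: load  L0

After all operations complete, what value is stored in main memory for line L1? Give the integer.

  op1 P2: store L0 := 27 → I/I/M/I on L0; bus BusRdX; mem=60
  op2 P0: store L1 := 38 → M/I/I/I on L1; bus BusRdX; mem=30
  op3 P1: load  L0 → I/S/S/I on L0; bus BusRd Flush; mem=27
  op4 P0: load  L1 → M/I/I/I on L1; bus (none); mem=30
  op5 P1: store L0 := 87 → I/M/I/I on L0; bus BusUpgr; mem=27
  op6 P2: store L1 := 58 → I/I/M/I on L1; bus BusRdX Flush; mem=38
  op7 P1: load  L0 → I/M/I/I on L0; bus (none); mem=27
  op8 P0: store L0 := 37 → M/I/I/I on L0; bus BusRdX Flush; mem=87
  op9 P2: load  L0 → S/I/S/I on L0; bus BusRd Flush; mem=37
  op10 P0: store L1 := 93 → M/I/I/I on L1; bus BusRdX Flush; mem=58
  op11 P3: load  L0 → S/I/S/S on L0; bus BusRd; mem=37
  op12 P1: load  L1 → S/S/I/I on L1; bus BusRd Flush; mem=93
  op13 P3: load  L1 → S/S/I/S on L1; bus BusRd; mem=93
  op14 P0: load  L0 → S/I/S/S on L0; bus (none); mem=37
  op15 P1: store L1 := 69 → I/M/I/I on L1; bus BusUpgr; mem=93
  op16 P1: store L0 := 43 → I/M/I/I on L0; bus BusRdX; mem=37
  op17 P2: store L1 := 79 → I/I/M/I on L1; bus BusRdX Flush; mem=69
  op18 P0: load  L1 → S/I/S/I on L1; bus BusRd Flush; mem=79
  op19 P2: store L0 := 85 → I/I/M/I on L0; bus BusRdX Flush; mem=43
  op20 P1: load  L0 → I/S/S/I on L0; bus BusRd Flush; mem=85
  op21 P1: load  L1 → S/S/S/I on L1; bus BusRd; mem=79
  op22 P1: load  L0 → I/S/S/I on L0; bus (none); mem=85
  op23 P1: load  L1 → S/S/S/I on L1; bus (none); mem=79
  op24 P1: load  L0 → I/S/S/I on L0; bus (none); mem=85

memory[L1] = 79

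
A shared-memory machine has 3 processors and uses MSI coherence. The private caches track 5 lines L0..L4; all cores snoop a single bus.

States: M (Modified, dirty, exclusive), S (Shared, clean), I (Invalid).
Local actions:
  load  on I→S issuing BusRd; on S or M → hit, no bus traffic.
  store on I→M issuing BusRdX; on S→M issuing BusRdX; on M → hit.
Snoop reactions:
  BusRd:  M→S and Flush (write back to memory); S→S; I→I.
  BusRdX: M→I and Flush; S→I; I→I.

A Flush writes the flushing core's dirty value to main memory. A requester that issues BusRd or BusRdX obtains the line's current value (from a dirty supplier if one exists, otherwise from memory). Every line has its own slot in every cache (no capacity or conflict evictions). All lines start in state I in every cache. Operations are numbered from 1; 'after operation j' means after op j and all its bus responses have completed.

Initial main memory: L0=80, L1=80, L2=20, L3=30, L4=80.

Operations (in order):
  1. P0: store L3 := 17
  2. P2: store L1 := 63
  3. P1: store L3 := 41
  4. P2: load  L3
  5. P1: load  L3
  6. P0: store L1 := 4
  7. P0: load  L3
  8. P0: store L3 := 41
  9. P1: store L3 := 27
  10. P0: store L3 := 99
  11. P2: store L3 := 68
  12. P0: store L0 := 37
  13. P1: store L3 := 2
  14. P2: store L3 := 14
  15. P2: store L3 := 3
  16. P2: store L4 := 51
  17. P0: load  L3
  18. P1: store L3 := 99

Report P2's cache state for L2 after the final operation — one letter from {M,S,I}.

state = I

1. P0: store L3 := 17  bus=[BusRdX]  L3: P0=M P1=I P2=I  mem[L3]=30
2. P2: store L1 := 63  bus=[BusRdX]  L1: P0=I P1=I P2=M  mem[L1]=80
3. P1: store L3 := 41  bus=[BusRdX,Flush]  L3: P0=I P1=M P2=I  mem[L3]=17
4. P2: load  L3  bus=[BusRd,Flush]  L3: P0=I P1=S P2=S  mem[L3]=41
5. P1: load  L3  bus=[-]  L3: P0=I P1=S P2=S  mem[L3]=41
6. P0: store L1 := 4  bus=[BusRdX,Flush]  L1: P0=M P1=I P2=I  mem[L1]=63
7. P0: load  L3  bus=[BusRd]  L3: P0=S P1=S P2=S  mem[L3]=41
8. P0: store L3 := 41  bus=[BusRdX]  L3: P0=M P1=I P2=I  mem[L3]=41
9. P1: store L3 := 27  bus=[BusRdX,Flush]  L3: P0=I P1=M P2=I  mem[L3]=41
10. P0: store L3 := 99  bus=[BusRdX,Flush]  L3: P0=M P1=I P2=I  mem[L3]=27
11. P2: store L3 := 68  bus=[BusRdX,Flush]  L3: P0=I P1=I P2=M  mem[L3]=99
12. P0: store L0 := 37  bus=[BusRdX]  L0: P0=M P1=I P2=I  mem[L0]=80
13. P1: store L3 := 2  bus=[BusRdX,Flush]  L3: P0=I P1=M P2=I  mem[L3]=68
14. P2: store L3 := 14  bus=[BusRdX,Flush]  L3: P0=I P1=I P2=M  mem[L3]=2
15. P2: store L3 := 3  bus=[-]  L3: P0=I P1=I P2=M  mem[L3]=2
16. P2: store L4 := 51  bus=[BusRdX]  L4: P0=I P1=I P2=M  mem[L4]=80
17. P0: load  L3  bus=[BusRd,Flush]  L3: P0=S P1=I P2=S  mem[L3]=3
18. P1: store L3 := 99  bus=[BusRdX]  L3: P0=I P1=M P2=I  mem[L3]=3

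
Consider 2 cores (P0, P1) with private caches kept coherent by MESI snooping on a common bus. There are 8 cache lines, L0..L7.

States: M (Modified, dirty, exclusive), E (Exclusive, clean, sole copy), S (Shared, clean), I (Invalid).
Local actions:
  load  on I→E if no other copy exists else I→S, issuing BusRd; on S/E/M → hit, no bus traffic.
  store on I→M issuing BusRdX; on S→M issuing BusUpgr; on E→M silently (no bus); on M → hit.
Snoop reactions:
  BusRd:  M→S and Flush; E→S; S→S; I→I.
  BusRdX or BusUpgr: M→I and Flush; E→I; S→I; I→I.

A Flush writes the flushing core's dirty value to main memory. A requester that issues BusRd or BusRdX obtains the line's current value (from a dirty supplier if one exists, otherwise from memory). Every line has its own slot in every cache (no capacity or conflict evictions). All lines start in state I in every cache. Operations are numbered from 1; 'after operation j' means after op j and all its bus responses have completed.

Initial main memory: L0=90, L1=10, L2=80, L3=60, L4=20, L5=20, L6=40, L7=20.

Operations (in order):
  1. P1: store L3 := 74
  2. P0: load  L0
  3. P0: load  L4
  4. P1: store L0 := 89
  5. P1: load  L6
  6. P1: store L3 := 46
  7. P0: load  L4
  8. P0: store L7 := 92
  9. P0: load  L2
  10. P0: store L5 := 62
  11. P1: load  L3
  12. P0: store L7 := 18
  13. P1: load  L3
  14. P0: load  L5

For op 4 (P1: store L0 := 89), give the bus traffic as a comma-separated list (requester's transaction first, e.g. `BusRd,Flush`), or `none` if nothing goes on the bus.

bus = BusRdX

step 1: P1: store L3 := 74  ⟶  IM  (L3)  txn=BusRdX  M[L3]=60
step 2: P0: load  L0  ⟶  EI  (L0)  txn=BusRd  M[L0]=90
step 3: P0: load  L4  ⟶  EI  (L4)  txn=BusRd  M[L4]=20
step 4: P1: store L0 := 89  ⟶  IM  (L0)  txn=BusRdX  M[L0]=90
step 5: P1: load  L6  ⟶  IE  (L6)  txn=BusRd  M[L6]=40
step 6: P1: store L3 := 46  ⟶  IM  (L3)  txn=∅  M[L3]=60
step 7: P0: load  L4  ⟶  EI  (L4)  txn=∅  M[L4]=20
step 8: P0: store L7 := 92  ⟶  MI  (L7)  txn=BusRdX  M[L7]=20
step 9: P0: load  L2  ⟶  EI  (L2)  txn=BusRd  M[L2]=80
step 10: P0: store L5 := 62  ⟶  MI  (L5)  txn=BusRdX  M[L5]=20
step 11: P1: load  L3  ⟶  IM  (L3)  txn=∅  M[L3]=60
step 12: P0: store L7 := 18  ⟶  MI  (L7)  txn=∅  M[L7]=20
step 13: P1: load  L3  ⟶  IM  (L3)  txn=∅  M[L3]=60
step 14: P0: load  L5  ⟶  MI  (L5)  txn=∅  M[L5]=20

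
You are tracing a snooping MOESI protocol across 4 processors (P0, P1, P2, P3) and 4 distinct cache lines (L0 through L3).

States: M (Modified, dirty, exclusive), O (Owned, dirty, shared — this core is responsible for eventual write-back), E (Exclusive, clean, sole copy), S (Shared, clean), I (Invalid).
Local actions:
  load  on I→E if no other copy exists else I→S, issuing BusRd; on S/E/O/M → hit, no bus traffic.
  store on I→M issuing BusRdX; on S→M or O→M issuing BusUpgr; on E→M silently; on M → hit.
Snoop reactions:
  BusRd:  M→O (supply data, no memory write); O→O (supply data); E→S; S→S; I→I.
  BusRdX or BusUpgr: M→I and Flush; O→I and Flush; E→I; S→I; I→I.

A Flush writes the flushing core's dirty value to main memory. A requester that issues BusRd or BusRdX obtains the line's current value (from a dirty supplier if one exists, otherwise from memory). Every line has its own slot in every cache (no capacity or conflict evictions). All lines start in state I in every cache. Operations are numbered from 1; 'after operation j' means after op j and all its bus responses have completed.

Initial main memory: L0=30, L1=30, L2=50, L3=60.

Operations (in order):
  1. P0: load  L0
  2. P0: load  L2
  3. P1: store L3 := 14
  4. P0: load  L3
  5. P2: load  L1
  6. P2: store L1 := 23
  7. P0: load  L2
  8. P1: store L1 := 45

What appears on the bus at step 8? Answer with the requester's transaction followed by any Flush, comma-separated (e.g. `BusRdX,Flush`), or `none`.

bus = BusRdX,Flush

1. P0: load  L0  bus=[BusRd]  L0: P0=E P1=I P2=I P3=I  mem[L0]=30
2. P0: load  L2  bus=[BusRd]  L2: P0=E P1=I P2=I P3=I  mem[L2]=50
3. P1: store L3 := 14  bus=[BusRdX]  L3: P0=I P1=M P2=I P3=I  mem[L3]=60
4. P0: load  L3  bus=[BusRd]  L3: P0=S P1=O P2=I P3=I  mem[L3]=60
5. P2: load  L1  bus=[BusRd]  L1: P0=I P1=I P2=E P3=I  mem[L1]=30
6. P2: store L1 := 23  bus=[-]  L1: P0=I P1=I P2=M P3=I  mem[L1]=30
7. P0: load  L2  bus=[-]  L2: P0=E P1=I P2=I P3=I  mem[L2]=50
8. P1: store L1 := 45  bus=[BusRdX,Flush]  L1: P0=I P1=M P2=I P3=I  mem[L1]=23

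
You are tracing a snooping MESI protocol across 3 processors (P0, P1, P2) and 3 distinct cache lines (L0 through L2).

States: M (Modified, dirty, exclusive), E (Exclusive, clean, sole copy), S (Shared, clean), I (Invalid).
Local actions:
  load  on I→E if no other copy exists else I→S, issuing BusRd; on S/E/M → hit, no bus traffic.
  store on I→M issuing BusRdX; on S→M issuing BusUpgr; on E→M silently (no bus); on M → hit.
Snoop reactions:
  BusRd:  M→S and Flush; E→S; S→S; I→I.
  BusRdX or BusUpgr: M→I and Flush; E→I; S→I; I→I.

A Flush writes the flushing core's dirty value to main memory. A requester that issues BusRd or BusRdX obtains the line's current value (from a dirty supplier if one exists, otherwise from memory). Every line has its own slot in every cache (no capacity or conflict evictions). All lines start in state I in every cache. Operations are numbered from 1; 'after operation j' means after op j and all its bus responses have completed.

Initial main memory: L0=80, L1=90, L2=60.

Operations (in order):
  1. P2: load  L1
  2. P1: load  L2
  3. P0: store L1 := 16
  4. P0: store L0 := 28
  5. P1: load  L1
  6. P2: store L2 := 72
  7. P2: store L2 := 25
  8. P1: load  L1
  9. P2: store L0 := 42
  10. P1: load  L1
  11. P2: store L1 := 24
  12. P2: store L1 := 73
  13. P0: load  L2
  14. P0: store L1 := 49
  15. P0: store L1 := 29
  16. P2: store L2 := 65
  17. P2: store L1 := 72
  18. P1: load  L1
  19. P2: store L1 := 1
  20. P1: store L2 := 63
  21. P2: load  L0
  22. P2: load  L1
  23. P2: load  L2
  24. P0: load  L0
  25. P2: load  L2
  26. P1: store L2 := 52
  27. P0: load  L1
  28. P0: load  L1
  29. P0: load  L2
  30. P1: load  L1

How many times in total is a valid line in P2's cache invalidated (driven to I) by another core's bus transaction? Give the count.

invalidations = 4

  op1 P2: load  L1 → I/I/E on L1; bus BusRd; mem=90
  op2 P1: load  L2 → I/E/I on L2; bus BusRd; mem=60
  op3 P0: store L1 := 16 → M/I/I on L1; bus BusRdX; mem=90
  op4 P0: store L0 := 28 → M/I/I on L0; bus BusRdX; mem=80
  op5 P1: load  L1 → S/S/I on L1; bus BusRd Flush; mem=16
  op6 P2: store L2 := 72 → I/I/M on L2; bus BusRdX; mem=60
  op7 P2: store L2 := 25 → I/I/M on L2; bus (none); mem=60
  op8 P1: load  L1 → S/S/I on L1; bus (none); mem=16
  op9 P2: store L0 := 42 → I/I/M on L0; bus BusRdX Flush; mem=28
  op10 P1: load  L1 → S/S/I on L1; bus (none); mem=16
  op11 P2: store L1 := 24 → I/I/M on L1; bus BusRdX; mem=16
  op12 P2: store L1 := 73 → I/I/M on L1; bus (none); mem=16
  op13 P0: load  L2 → S/I/S on L2; bus BusRd Flush; mem=25
  op14 P0: store L1 := 49 → M/I/I on L1; bus BusRdX Flush; mem=73
  op15 P0: store L1 := 29 → M/I/I on L1; bus (none); mem=73
  op16 P2: store L2 := 65 → I/I/M on L2; bus BusUpgr; mem=25
  op17 P2: store L1 := 72 → I/I/M on L1; bus BusRdX Flush; mem=29
  op18 P1: load  L1 → I/S/S on L1; bus BusRd Flush; mem=72
  op19 P2: store L1 := 1 → I/I/M on L1; bus BusUpgr; mem=72
  op20 P1: store L2 := 63 → I/M/I on L2; bus BusRdX Flush; mem=65
  op21 P2: load  L0 → I/I/M on L0; bus (none); mem=28
  op22 P2: load  L1 → I/I/M on L1; bus (none); mem=72
  op23 P2: load  L2 → I/S/S on L2; bus BusRd Flush; mem=63
  op24 P0: load  L0 → S/I/S on L0; bus BusRd Flush; mem=42
  op25 P2: load  L2 → I/S/S on L2; bus (none); mem=63
  op26 P1: store L2 := 52 → I/M/I on L2; bus BusUpgr; mem=63
  op27 P0: load  L1 → S/I/S on L1; bus BusRd Flush; mem=1
  op28 P0: load  L1 → S/I/S on L1; bus (none); mem=1
  op29 P0: load  L2 → S/S/I on L2; bus BusRd Flush; mem=52
  op30 P1: load  L1 → S/S/S on L1; bus BusRd; mem=1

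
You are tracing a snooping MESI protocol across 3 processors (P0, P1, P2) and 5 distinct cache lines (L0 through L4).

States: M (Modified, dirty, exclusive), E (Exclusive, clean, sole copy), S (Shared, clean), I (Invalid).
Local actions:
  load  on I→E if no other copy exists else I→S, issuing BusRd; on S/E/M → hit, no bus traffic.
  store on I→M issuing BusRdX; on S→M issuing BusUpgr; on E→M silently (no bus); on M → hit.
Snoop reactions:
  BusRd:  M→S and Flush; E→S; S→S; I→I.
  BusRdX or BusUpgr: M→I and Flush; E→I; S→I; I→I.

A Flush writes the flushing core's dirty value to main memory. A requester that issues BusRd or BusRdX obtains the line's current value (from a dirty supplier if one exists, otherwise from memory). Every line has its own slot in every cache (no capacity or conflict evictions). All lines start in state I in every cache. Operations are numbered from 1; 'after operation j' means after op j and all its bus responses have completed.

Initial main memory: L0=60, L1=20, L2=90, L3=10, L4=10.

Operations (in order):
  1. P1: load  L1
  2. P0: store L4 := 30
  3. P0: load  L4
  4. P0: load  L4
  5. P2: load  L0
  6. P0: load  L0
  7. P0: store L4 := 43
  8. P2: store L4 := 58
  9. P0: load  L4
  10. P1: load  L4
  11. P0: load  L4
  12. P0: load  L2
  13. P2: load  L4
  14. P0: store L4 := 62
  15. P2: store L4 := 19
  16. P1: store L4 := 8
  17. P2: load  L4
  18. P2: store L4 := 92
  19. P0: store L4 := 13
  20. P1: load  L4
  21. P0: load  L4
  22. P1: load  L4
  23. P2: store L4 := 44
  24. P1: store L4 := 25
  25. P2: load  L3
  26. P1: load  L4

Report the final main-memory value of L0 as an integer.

step 1: P1: load  L1  ⟶  IEI  (L1)  txn=BusRd  M[L1]=20
step 2: P0: store L4 := 30  ⟶  MII  (L4)  txn=BusRdX  M[L4]=10
step 3: P0: load  L4  ⟶  MII  (L4)  txn=∅  M[L4]=10
step 4: P0: load  L4  ⟶  MII  (L4)  txn=∅  M[L4]=10
step 5: P2: load  L0  ⟶  IIE  (L0)  txn=BusRd  M[L0]=60
step 6: P0: load  L0  ⟶  SIS  (L0)  txn=BusRd  M[L0]=60
step 7: P0: store L4 := 43  ⟶  MII  (L4)  txn=∅  M[L4]=10
step 8: P2: store L4 := 58  ⟶  IIM  (L4)  txn=BusRdX+Flush  M[L4]=43
step 9: P0: load  L4  ⟶  SIS  (L4)  txn=BusRd+Flush  M[L4]=58
step 10: P1: load  L4  ⟶  SSS  (L4)  txn=BusRd  M[L4]=58
step 11: P0: load  L4  ⟶  SSS  (L4)  txn=∅  M[L4]=58
step 12: P0: load  L2  ⟶  EII  (L2)  txn=BusRd  M[L2]=90
step 13: P2: load  L4  ⟶  SSS  (L4)  txn=∅  M[L4]=58
step 14: P0: store L4 := 62  ⟶  MII  (L4)  txn=BusUpgr  M[L4]=58
step 15: P2: store L4 := 19  ⟶  IIM  (L4)  txn=BusRdX+Flush  M[L4]=62
step 16: P1: store L4 := 8  ⟶  IMI  (L4)  txn=BusRdX+Flush  M[L4]=19
step 17: P2: load  L4  ⟶  ISS  (L4)  txn=BusRd+Flush  M[L4]=8
step 18: P2: store L4 := 92  ⟶  IIM  (L4)  txn=BusUpgr  M[L4]=8
step 19: P0: store L4 := 13  ⟶  MII  (L4)  txn=BusRdX+Flush  M[L4]=92
step 20: P1: load  L4  ⟶  SSI  (L4)  txn=BusRd+Flush  M[L4]=13
step 21: P0: load  L4  ⟶  SSI  (L4)  txn=∅  M[L4]=13
step 22: P1: load  L4  ⟶  SSI  (L4)  txn=∅  M[L4]=13
step 23: P2: store L4 := 44  ⟶  IIM  (L4)  txn=BusRdX  M[L4]=13
step 24: P1: store L4 := 25  ⟶  IMI  (L4)  txn=BusRdX+Flush  M[L4]=44
step 25: P2: load  L3  ⟶  IIE  (L3)  txn=BusRd  M[L3]=10
step 26: P1: load  L4  ⟶  IMI  (L4)  txn=∅  M[L4]=44

memory[L0] = 60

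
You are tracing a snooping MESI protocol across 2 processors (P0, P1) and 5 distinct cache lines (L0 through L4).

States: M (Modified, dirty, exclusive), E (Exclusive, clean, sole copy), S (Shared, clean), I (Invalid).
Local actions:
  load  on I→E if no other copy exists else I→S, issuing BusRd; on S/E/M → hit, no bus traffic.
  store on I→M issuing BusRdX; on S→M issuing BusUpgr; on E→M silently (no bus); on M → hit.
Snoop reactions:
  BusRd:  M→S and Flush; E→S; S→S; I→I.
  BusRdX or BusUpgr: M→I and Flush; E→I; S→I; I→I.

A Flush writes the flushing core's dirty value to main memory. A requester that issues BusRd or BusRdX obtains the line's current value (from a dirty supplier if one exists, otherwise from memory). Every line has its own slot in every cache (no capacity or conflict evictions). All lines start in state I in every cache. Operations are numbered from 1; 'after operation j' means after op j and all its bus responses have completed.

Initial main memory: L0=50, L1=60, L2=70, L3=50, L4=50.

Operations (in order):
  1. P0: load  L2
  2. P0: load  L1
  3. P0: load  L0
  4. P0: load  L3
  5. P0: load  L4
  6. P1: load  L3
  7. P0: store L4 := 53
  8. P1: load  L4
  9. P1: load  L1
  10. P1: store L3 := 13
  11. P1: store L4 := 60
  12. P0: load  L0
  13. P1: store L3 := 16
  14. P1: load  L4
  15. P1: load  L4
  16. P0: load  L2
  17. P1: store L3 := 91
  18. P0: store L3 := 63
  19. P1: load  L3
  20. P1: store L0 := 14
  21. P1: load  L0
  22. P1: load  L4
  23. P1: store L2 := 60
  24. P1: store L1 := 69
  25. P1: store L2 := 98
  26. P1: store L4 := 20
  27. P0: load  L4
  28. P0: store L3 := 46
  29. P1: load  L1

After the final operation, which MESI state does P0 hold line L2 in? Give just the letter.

state = I

1. P0: load  L2  bus=[BusRd]  L2: P0=E P1=I  mem[L2]=70
2. P0: load  L1  bus=[BusRd]  L1: P0=E P1=I  mem[L1]=60
3. P0: load  L0  bus=[BusRd]  L0: P0=E P1=I  mem[L0]=50
4. P0: load  L3  bus=[BusRd]  L3: P0=E P1=I  mem[L3]=50
5. P0: load  L4  bus=[BusRd]  L4: P0=E P1=I  mem[L4]=50
6. P1: load  L3  bus=[BusRd]  L3: P0=S P1=S  mem[L3]=50
7. P0: store L4 := 53  bus=[-]  L4: P0=M P1=I  mem[L4]=50
8. P1: load  L4  bus=[BusRd,Flush]  L4: P0=S P1=S  mem[L4]=53
9. P1: load  L1  bus=[BusRd]  L1: P0=S P1=S  mem[L1]=60
10. P1: store L3 := 13  bus=[BusUpgr]  L3: P0=I P1=M  mem[L3]=50
11. P1: store L4 := 60  bus=[BusUpgr]  L4: P0=I P1=M  mem[L4]=53
12. P0: load  L0  bus=[-]  L0: P0=E P1=I  mem[L0]=50
13. P1: store L3 := 16  bus=[-]  L3: P0=I P1=M  mem[L3]=50
14. P1: load  L4  bus=[-]  L4: P0=I P1=M  mem[L4]=53
15. P1: load  L4  bus=[-]  L4: P0=I P1=M  mem[L4]=53
16. P0: load  L2  bus=[-]  L2: P0=E P1=I  mem[L2]=70
17. P1: store L3 := 91  bus=[-]  L3: P0=I P1=M  mem[L3]=50
18. P0: store L3 := 63  bus=[BusRdX,Flush]  L3: P0=M P1=I  mem[L3]=91
19. P1: load  L3  bus=[BusRd,Flush]  L3: P0=S P1=S  mem[L3]=63
20. P1: store L0 := 14  bus=[BusRdX]  L0: P0=I P1=M  mem[L0]=50
21. P1: load  L0  bus=[-]  L0: P0=I P1=M  mem[L0]=50
22. P1: load  L4  bus=[-]  L4: P0=I P1=M  mem[L4]=53
23. P1: store L2 := 60  bus=[BusRdX]  L2: P0=I P1=M  mem[L2]=70
24. P1: store L1 := 69  bus=[BusUpgr]  L1: P0=I P1=M  mem[L1]=60
25. P1: store L2 := 98  bus=[-]  L2: P0=I P1=M  mem[L2]=70
26. P1: store L4 := 20  bus=[-]  L4: P0=I P1=M  mem[L4]=53
27. P0: load  L4  bus=[BusRd,Flush]  L4: P0=S P1=S  mem[L4]=20
28. P0: store L3 := 46  bus=[BusUpgr]  L3: P0=M P1=I  mem[L3]=63
29. P1: load  L1  bus=[-]  L1: P0=I P1=M  mem[L1]=60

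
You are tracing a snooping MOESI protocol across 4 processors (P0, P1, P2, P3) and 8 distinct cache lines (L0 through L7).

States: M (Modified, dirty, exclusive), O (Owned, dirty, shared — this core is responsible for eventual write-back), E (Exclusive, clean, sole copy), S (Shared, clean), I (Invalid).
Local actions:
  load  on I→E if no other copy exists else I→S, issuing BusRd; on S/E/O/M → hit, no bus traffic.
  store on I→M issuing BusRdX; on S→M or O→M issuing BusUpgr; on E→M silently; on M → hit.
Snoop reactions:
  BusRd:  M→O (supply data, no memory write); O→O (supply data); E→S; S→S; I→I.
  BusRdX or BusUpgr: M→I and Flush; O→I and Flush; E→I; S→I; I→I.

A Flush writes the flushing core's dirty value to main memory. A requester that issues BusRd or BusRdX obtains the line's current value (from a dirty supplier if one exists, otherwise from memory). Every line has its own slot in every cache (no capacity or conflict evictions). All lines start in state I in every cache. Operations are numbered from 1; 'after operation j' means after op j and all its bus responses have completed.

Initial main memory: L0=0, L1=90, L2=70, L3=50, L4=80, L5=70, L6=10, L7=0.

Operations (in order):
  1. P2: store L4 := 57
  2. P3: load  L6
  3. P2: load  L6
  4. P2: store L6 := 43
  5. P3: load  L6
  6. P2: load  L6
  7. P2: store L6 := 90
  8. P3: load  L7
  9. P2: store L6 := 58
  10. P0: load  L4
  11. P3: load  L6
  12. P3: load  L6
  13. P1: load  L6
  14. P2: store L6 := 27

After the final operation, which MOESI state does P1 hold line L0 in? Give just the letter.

[1] P2: store L4 := 57 | P0:I, P1:I, P2:M(57), P3:I | bus: BusRdX
[2] P3: load  L6 | P0:I, P1:I, P2:I, P3:E(10) | bus: BusRd
[3] P2: load  L6 | P0:I, P1:I, P2:S(10), P3:S(10) | bus: BusRd
[4] P2: store L6 := 43 | P0:I, P1:I, P2:M(43), P3:I | bus: BusUpgr
[5] P3: load  L6 | P0:I, P1:I, P2:O(43), P3:S(43) | bus: BusRd
[6] P2: load  L6 | P0:I, P1:I, P2:O(43), P3:S(43) | bus: none
[7] P2: store L6 := 90 | P0:I, P1:I, P2:M(90), P3:I | bus: BusUpgr
[8] P3: load  L7 | P0:I, P1:I, P2:I, P3:E(0) | bus: BusRd
[9] P2: store L6 := 58 | P0:I, P1:I, P2:M(58), P3:I | bus: none
[10] P0: load  L4 | P0:S(57), P1:I, P2:O(57), P3:I | bus: BusRd
[11] P3: load  L6 | P0:I, P1:I, P2:O(58), P3:S(58) | bus: BusRd
[12] P3: load  L6 | P0:I, P1:I, P2:O(58), P3:S(58) | bus: none
[13] P1: load  L6 | P0:I, P1:S(58), P2:O(58), P3:S(58) | bus: BusRd
[14] P2: store L6 := 27 | P0:I, P1:I, P2:M(27), P3:I | bus: BusUpgr

state = I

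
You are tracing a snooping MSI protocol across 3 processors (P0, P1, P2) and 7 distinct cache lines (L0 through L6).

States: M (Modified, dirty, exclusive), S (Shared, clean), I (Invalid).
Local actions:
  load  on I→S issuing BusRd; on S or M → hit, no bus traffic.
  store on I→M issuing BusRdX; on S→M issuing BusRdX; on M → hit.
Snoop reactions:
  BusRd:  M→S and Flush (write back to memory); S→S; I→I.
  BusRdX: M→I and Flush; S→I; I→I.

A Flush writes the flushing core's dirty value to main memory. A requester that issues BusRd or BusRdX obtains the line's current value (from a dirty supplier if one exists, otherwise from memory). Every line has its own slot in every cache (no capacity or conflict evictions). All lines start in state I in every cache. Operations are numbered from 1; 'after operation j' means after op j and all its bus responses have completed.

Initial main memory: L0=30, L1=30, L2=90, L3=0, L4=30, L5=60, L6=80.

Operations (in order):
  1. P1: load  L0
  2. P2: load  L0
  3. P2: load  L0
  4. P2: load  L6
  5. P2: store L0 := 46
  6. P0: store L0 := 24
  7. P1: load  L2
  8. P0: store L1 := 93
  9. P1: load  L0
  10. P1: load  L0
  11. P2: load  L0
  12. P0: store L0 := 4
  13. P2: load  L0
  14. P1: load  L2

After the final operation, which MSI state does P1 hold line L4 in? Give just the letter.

state = I

step 1: P1: load  L0  ⟶  ISI  (L0)  txn=BusRd  M[L0]=30
step 2: P2: load  L0  ⟶  ISS  (L0)  txn=BusRd  M[L0]=30
step 3: P2: load  L0  ⟶  ISS  (L0)  txn=∅  M[L0]=30
step 4: P2: load  L6  ⟶  IIS  (L6)  txn=BusRd  M[L6]=80
step 5: P2: store L0 := 46  ⟶  IIM  (L0)  txn=BusRdX  M[L0]=30
step 6: P0: store L0 := 24  ⟶  MII  (L0)  txn=BusRdX+Flush  M[L0]=46
step 7: P1: load  L2  ⟶  ISI  (L2)  txn=BusRd  M[L2]=90
step 8: P0: store L1 := 93  ⟶  MII  (L1)  txn=BusRdX  M[L1]=30
step 9: P1: load  L0  ⟶  SSI  (L0)  txn=BusRd+Flush  M[L0]=24
step 10: P1: load  L0  ⟶  SSI  (L0)  txn=∅  M[L0]=24
step 11: P2: load  L0  ⟶  SSS  (L0)  txn=BusRd  M[L0]=24
step 12: P0: store L0 := 4  ⟶  MII  (L0)  txn=BusRdX  M[L0]=24
step 13: P2: load  L0  ⟶  SIS  (L0)  txn=BusRd+Flush  M[L0]=4
step 14: P1: load  L2  ⟶  ISI  (L2)  txn=∅  M[L2]=90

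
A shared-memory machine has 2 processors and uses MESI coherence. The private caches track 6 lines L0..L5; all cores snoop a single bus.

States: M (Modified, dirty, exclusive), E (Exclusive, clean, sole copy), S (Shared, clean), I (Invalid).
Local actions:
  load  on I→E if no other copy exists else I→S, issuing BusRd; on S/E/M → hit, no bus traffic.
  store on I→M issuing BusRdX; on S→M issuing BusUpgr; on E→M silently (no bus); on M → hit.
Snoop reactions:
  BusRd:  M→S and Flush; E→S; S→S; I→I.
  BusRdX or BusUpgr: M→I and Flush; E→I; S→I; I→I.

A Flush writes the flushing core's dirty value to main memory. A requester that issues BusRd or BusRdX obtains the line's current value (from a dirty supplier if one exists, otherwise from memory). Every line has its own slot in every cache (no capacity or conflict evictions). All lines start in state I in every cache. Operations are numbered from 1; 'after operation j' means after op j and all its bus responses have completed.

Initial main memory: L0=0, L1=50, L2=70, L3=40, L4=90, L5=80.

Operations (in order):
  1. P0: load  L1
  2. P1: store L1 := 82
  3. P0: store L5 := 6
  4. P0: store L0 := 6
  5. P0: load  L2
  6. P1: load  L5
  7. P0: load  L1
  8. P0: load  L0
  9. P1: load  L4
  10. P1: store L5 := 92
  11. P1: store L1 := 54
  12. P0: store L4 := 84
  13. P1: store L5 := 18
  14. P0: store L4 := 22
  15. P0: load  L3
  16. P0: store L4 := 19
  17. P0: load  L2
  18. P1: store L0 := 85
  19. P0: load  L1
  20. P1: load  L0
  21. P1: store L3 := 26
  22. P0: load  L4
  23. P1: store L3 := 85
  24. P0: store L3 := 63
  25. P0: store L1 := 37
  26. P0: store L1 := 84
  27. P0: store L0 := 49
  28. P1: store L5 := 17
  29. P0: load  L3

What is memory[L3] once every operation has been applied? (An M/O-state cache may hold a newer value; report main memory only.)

1. P0: load  L1  bus=[BusRd]  L1: P0=E P1=I  mem[L1]=50
2. P1: store L1 := 82  bus=[BusRdX]  L1: P0=I P1=M  mem[L1]=50
3. P0: store L5 := 6  bus=[BusRdX]  L5: P0=M P1=I  mem[L5]=80
4. P0: store L0 := 6  bus=[BusRdX]  L0: P0=M P1=I  mem[L0]=0
5. P0: load  L2  bus=[BusRd]  L2: P0=E P1=I  mem[L2]=70
6. P1: load  L5  bus=[BusRd,Flush]  L5: P0=S P1=S  mem[L5]=6
7. P0: load  L1  bus=[BusRd,Flush]  L1: P0=S P1=S  mem[L1]=82
8. P0: load  L0  bus=[-]  L0: P0=M P1=I  mem[L0]=0
9. P1: load  L4  bus=[BusRd]  L4: P0=I P1=E  mem[L4]=90
10. P1: store L5 := 92  bus=[BusUpgr]  L5: P0=I P1=M  mem[L5]=6
11. P1: store L1 := 54  bus=[BusUpgr]  L1: P0=I P1=M  mem[L1]=82
12. P0: store L4 := 84  bus=[BusRdX]  L4: P0=M P1=I  mem[L4]=90
13. P1: store L5 := 18  bus=[-]  L5: P0=I P1=M  mem[L5]=6
14. P0: store L4 := 22  bus=[-]  L4: P0=M P1=I  mem[L4]=90
15. P0: load  L3  bus=[BusRd]  L3: P0=E P1=I  mem[L3]=40
16. P0: store L4 := 19  bus=[-]  L4: P0=M P1=I  mem[L4]=90
17. P0: load  L2  bus=[-]  L2: P0=E P1=I  mem[L2]=70
18. P1: store L0 := 85  bus=[BusRdX,Flush]  L0: P0=I P1=M  mem[L0]=6
19. P0: load  L1  bus=[BusRd,Flush]  L1: P0=S P1=S  mem[L1]=54
20. P1: load  L0  bus=[-]  L0: P0=I P1=M  mem[L0]=6
21. P1: store L3 := 26  bus=[BusRdX]  L3: P0=I P1=M  mem[L3]=40
22. P0: load  L4  bus=[-]  L4: P0=M P1=I  mem[L4]=90
23. P1: store L3 := 85  bus=[-]  L3: P0=I P1=M  mem[L3]=40
24. P0: store L3 := 63  bus=[BusRdX,Flush]  L3: P0=M P1=I  mem[L3]=85
25. P0: store L1 := 37  bus=[BusUpgr]  L1: P0=M P1=I  mem[L1]=54
26. P0: store L1 := 84  bus=[-]  L1: P0=M P1=I  mem[L1]=54
27. P0: store L0 := 49  bus=[BusRdX,Flush]  L0: P0=M P1=I  mem[L0]=85
28. P1: store L5 := 17  bus=[-]  L5: P0=I P1=M  mem[L5]=6
29. P0: load  L3  bus=[-]  L3: P0=M P1=I  mem[L3]=85

memory[L3] = 85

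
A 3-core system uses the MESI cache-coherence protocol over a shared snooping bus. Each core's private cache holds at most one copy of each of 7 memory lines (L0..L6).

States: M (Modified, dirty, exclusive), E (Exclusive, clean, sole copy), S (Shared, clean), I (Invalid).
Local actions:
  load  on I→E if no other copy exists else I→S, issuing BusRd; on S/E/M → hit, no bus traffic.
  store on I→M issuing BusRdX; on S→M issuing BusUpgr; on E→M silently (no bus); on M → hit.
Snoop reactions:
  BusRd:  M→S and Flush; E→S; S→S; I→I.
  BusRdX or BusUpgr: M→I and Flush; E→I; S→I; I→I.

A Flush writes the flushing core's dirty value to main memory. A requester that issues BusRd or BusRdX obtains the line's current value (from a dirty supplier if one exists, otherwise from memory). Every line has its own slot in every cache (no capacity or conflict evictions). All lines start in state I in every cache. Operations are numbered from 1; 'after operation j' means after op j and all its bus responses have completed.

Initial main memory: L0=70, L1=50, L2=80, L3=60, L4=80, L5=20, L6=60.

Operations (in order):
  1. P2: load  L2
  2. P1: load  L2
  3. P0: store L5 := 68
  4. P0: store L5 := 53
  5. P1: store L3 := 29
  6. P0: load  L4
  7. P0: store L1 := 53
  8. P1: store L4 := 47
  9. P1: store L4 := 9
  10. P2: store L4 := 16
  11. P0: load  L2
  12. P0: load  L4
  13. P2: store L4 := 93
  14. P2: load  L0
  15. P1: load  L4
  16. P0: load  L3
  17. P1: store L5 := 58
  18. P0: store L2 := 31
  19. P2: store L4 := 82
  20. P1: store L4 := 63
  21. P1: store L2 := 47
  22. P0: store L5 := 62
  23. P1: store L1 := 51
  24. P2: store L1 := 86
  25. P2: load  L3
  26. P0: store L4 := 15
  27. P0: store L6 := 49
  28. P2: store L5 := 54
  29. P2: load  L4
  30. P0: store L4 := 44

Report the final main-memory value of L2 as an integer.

step 1: P2: load  L2  ⟶  IIE  (L2)  txn=BusRd  M[L2]=80
step 2: P1: load  L2  ⟶  ISS  (L2)  txn=BusRd  M[L2]=80
step 3: P0: store L5 := 68  ⟶  MII  (L5)  txn=BusRdX  M[L5]=20
step 4: P0: store L5 := 53  ⟶  MII  (L5)  txn=∅  M[L5]=20
step 5: P1: store L3 := 29  ⟶  IMI  (L3)  txn=BusRdX  M[L3]=60
step 6: P0: load  L4  ⟶  EII  (L4)  txn=BusRd  M[L4]=80
step 7: P0: store L1 := 53  ⟶  MII  (L1)  txn=BusRdX  M[L1]=50
step 8: P1: store L4 := 47  ⟶  IMI  (L4)  txn=BusRdX  M[L4]=80
step 9: P1: store L4 := 9  ⟶  IMI  (L4)  txn=∅  M[L4]=80
step 10: P2: store L4 := 16  ⟶  IIM  (L4)  txn=BusRdX+Flush  M[L4]=9
step 11: P0: load  L2  ⟶  SSS  (L2)  txn=BusRd  M[L2]=80
step 12: P0: load  L4  ⟶  SIS  (L4)  txn=BusRd+Flush  M[L4]=16
step 13: P2: store L4 := 93  ⟶  IIM  (L4)  txn=BusUpgr  M[L4]=16
step 14: P2: load  L0  ⟶  IIE  (L0)  txn=BusRd  M[L0]=70
step 15: P1: load  L4  ⟶  ISS  (L4)  txn=BusRd+Flush  M[L4]=93
step 16: P0: load  L3  ⟶  SSI  (L3)  txn=BusRd+Flush  M[L3]=29
step 17: P1: store L5 := 58  ⟶  IMI  (L5)  txn=BusRdX+Flush  M[L5]=53
step 18: P0: store L2 := 31  ⟶  MII  (L2)  txn=BusUpgr  M[L2]=80
step 19: P2: store L4 := 82  ⟶  IIM  (L4)  txn=BusUpgr  M[L4]=93
step 20: P1: store L4 := 63  ⟶  IMI  (L4)  txn=BusRdX+Flush  M[L4]=82
step 21: P1: store L2 := 47  ⟶  IMI  (L2)  txn=BusRdX+Flush  M[L2]=31
step 22: P0: store L5 := 62  ⟶  MII  (L5)  txn=BusRdX+Flush  M[L5]=58
step 23: P1: store L1 := 51  ⟶  IMI  (L1)  txn=BusRdX+Flush  M[L1]=53
step 24: P2: store L1 := 86  ⟶  IIM  (L1)  txn=BusRdX+Flush  M[L1]=51
step 25: P2: load  L3  ⟶  SSS  (L3)  txn=BusRd  M[L3]=29
step 26: P0: store L4 := 15  ⟶  MII  (L4)  txn=BusRdX+Flush  M[L4]=63
step 27: P0: store L6 := 49  ⟶  MII  (L6)  txn=BusRdX  M[L6]=60
step 28: P2: store L5 := 54  ⟶  IIM  (L5)  txn=BusRdX+Flush  M[L5]=62
step 29: P2: load  L4  ⟶  SIS  (L4)  txn=BusRd+Flush  M[L4]=15
step 30: P0: store L4 := 44  ⟶  MII  (L4)  txn=BusUpgr  M[L4]=15

memory[L2] = 31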